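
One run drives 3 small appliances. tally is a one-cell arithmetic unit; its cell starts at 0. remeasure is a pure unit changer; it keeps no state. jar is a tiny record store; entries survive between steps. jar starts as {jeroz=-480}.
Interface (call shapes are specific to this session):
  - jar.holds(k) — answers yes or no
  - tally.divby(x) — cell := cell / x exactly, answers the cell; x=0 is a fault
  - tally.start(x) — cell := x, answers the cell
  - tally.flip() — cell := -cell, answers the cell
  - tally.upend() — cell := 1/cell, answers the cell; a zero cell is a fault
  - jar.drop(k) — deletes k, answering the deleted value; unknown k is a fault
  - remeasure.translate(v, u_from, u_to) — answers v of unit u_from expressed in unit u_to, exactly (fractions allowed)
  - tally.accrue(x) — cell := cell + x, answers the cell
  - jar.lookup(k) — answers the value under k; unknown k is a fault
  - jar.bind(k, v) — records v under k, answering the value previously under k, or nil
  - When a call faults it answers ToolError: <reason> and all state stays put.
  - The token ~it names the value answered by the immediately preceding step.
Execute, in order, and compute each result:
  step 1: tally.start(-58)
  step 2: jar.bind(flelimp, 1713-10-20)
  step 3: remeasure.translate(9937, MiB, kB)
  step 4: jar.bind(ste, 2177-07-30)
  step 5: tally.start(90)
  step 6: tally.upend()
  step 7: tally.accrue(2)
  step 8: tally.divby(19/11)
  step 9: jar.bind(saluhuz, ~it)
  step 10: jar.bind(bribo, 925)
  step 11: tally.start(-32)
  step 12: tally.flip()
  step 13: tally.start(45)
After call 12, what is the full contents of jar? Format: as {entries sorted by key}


Answer: {bribo=925, flelimp=1713-10-20, jeroz=-480, saluhuz=1991/1710, ste=2177-07-30}

Derivation:
>>> start -58
:: -58
>>> bind flelimp 1713-10-20
:: nil
>>> translate 9937 MiB kB
:: 1302462464/125
>>> bind ste 2177-07-30
:: nil
>>> start 90
:: 90
>>> upend
:: 1/90
>>> accrue 2
:: 181/90
>>> divby 19/11
:: 1991/1710
>>> bind saluhuz ~it
:: nil
>>> bind bribo 925
:: nil
>>> start -32
:: -32
>>> flip
:: 32
>>> start 45
:: 45


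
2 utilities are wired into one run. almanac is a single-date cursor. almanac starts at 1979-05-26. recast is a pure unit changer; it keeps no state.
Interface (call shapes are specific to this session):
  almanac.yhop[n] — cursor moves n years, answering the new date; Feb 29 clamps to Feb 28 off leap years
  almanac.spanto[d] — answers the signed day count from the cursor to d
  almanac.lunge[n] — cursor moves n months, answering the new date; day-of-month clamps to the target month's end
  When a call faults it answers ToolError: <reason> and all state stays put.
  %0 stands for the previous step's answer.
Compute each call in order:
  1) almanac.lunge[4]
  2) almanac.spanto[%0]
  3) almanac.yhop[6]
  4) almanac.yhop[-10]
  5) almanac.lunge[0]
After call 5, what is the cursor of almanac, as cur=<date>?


Answer: cur=1975-09-26

Derivation:
==> almanac.lunge(n=4)
<== 1979-09-26
==> almanac.spanto(d=%0)
<== 0
==> almanac.yhop(n=6)
<== 1985-09-26
==> almanac.yhop(n=-10)
<== 1975-09-26
==> almanac.lunge(n=0)
<== 1975-09-26


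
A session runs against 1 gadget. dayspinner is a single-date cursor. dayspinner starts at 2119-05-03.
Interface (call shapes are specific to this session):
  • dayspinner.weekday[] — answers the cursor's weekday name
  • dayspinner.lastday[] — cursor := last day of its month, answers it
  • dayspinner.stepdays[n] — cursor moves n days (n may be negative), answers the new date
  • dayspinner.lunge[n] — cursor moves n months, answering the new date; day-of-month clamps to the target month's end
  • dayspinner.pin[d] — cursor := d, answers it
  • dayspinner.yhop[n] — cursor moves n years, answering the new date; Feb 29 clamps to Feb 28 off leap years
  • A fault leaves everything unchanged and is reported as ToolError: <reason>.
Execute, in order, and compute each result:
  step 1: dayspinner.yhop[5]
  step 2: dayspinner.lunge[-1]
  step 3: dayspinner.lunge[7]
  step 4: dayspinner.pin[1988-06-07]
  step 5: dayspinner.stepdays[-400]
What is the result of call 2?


Answer: 2124-04-03

Derivation:
! 1. dayspinner.yhop(n=5) == 2124-05-03
! 2. dayspinner.lunge(n=-1) == 2124-04-03
! 3. dayspinner.lunge(n=7) == 2124-11-03
! 4. dayspinner.pin(d=1988-06-07) == 1988-06-07
! 5. dayspinner.stepdays(n=-400) == 1987-05-04


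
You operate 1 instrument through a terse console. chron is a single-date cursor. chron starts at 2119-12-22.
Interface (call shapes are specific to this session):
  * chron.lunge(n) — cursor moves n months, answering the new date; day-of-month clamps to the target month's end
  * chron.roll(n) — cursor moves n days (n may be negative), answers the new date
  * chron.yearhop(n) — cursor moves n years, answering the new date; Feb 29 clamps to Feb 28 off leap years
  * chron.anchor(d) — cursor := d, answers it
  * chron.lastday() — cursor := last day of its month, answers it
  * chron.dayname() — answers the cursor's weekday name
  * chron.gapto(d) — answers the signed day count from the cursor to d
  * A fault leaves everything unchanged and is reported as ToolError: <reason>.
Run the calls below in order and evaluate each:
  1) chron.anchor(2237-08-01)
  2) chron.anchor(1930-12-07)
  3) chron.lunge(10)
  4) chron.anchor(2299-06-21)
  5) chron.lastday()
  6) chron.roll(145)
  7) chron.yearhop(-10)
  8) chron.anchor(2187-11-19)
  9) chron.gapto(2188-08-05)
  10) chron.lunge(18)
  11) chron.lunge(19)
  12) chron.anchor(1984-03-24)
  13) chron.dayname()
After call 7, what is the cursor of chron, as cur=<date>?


>> anchor(2237-08-01)
<< 2237-08-01
>> anchor(1930-12-07)
<< 1930-12-07
>> lunge(10)
<< 1931-10-07
>> anchor(2299-06-21)
<< 2299-06-21
>> lastday()
<< 2299-06-30
>> roll(145)
<< 2299-11-22
>> yearhop(-10)
<< 2289-11-22
>> anchor(2187-11-19)
<< 2187-11-19
>> gapto(2188-08-05)
<< 260
>> lunge(18)
<< 2189-05-19
>> lunge(19)
<< 2190-12-19
>> anchor(1984-03-24)
<< 1984-03-24
>> dayname()
<< Saturday

Answer: cur=2289-11-22


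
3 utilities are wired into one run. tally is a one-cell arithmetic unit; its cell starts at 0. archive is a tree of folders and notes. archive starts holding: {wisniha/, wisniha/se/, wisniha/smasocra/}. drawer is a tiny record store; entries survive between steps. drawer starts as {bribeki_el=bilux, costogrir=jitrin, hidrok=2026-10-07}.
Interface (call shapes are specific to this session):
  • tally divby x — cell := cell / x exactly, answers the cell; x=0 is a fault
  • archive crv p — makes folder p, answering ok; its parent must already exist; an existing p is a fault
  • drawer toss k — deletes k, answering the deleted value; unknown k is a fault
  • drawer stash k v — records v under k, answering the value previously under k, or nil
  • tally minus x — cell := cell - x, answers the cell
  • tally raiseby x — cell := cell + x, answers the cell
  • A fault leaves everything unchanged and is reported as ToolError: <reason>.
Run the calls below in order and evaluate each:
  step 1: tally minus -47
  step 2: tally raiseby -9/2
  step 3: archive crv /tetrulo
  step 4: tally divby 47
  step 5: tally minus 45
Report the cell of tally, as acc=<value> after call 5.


Answer: acc=-4145/94

Derivation:
% tally minus x='-47'
:: 47
% tally raiseby x='-9/2'
:: 85/2
% archive crv p='/tetrulo'
:: ok
% tally divby x='47'
:: 85/94
% tally minus x='45'
:: -4145/94


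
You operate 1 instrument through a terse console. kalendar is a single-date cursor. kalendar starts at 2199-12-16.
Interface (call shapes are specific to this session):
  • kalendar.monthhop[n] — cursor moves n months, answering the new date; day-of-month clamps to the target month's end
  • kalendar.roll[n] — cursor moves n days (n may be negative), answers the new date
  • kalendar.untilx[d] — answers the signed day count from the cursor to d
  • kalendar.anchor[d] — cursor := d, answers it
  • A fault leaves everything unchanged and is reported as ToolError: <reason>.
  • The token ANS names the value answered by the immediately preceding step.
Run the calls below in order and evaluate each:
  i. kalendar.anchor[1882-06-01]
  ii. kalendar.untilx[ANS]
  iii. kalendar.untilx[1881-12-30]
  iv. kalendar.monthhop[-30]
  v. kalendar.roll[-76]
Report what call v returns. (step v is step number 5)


CALL kalendar.anchor[1882-06-01]
RET  1882-06-01
CALL kalendar.untilx[ANS]
RET  0
CALL kalendar.untilx[1881-12-30]
RET  -153
CALL kalendar.monthhop[-30]
RET  1879-12-01
CALL kalendar.roll[-76]
RET  1879-09-16

Answer: 1879-09-16


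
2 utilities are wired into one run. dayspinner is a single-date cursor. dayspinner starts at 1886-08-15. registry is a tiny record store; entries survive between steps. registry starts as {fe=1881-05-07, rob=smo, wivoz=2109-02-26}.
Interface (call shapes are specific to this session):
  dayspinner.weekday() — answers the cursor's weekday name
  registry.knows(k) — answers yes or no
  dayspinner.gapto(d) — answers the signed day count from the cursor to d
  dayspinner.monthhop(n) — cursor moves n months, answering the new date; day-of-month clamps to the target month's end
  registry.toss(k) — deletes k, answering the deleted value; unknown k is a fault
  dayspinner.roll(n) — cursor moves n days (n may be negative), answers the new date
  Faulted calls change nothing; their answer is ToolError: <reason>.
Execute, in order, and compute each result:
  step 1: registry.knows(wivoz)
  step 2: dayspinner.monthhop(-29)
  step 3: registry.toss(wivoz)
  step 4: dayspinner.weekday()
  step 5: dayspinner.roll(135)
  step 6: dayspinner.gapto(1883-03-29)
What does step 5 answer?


Answer: 1884-07-28

Derivation:
I try registry.knows with k→wivoz, and see yes.
Next I call dayspinner.monthhop with n→-29, → 1884-03-15.
I invoke registry.toss with k→wivoz, and observe 2109-02-26.
Calling dayspinner.weekday(), and see Saturday.
Calling dayspinner.roll with n→135: 1884-07-28.
I call dayspinner.gapto with d→1883-03-29, giving -487.


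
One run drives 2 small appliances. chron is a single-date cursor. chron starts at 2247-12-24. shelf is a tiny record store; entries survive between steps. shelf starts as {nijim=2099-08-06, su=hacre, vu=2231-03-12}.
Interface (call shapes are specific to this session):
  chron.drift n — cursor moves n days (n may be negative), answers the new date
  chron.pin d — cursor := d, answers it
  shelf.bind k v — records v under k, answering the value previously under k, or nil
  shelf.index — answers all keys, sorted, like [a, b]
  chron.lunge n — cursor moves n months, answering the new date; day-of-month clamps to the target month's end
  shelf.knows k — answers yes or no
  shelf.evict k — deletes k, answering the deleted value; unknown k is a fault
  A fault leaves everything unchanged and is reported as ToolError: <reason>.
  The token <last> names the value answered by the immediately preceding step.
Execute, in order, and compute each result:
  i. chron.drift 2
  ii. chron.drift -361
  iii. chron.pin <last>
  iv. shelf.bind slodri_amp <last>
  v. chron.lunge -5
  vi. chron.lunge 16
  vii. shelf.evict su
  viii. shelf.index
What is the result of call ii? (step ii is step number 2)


Answer: 2246-12-30

Derivation:
>> drift(n: 2)
<< 2247-12-26
>> drift(n: -361)
<< 2246-12-30
>> pin(d: <last>)
<< 2246-12-30
>> bind(k: slodri_amp, v: <last>)
<< nil
>> lunge(n: -5)
<< 2246-07-30
>> lunge(n: 16)
<< 2247-11-30
>> evict(k: su)
<< hacre
>> index()
<< [nijim, slodri_amp, vu]


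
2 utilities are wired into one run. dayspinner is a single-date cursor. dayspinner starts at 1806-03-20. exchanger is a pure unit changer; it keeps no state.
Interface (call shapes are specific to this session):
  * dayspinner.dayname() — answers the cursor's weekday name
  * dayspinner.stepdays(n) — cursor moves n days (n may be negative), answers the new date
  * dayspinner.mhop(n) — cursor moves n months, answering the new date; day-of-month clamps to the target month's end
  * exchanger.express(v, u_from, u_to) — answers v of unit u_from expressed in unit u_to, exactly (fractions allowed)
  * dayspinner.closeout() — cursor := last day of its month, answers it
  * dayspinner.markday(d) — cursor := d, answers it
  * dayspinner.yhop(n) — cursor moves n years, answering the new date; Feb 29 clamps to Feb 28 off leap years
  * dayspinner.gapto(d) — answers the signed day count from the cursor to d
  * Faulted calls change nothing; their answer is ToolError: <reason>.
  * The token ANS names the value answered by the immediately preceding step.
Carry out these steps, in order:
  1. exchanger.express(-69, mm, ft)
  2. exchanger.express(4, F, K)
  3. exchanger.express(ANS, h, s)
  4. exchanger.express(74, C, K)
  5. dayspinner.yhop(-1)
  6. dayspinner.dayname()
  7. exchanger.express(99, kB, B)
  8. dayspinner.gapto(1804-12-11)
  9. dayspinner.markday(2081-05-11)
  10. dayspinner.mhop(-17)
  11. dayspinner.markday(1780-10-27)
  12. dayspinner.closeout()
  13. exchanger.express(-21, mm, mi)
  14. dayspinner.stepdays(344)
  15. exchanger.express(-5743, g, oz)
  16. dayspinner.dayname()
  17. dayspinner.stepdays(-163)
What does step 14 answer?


Answer: 1781-10-10

Derivation:
Do: express[v: -69; u_from: mm; u_to: ft]
See: -115/508
Do: express[v: 4; u_from: F; u_to: K]
See: 46367/180
Do: express[v: ANS; u_from: h; u_to: s]
See: 927340
Do: express[v: 74; u_from: C; u_to: K]
See: 6943/20
Do: yhop[n: -1]
See: 1805-03-20
Do: dayname[]
See: Wednesday
Do: express[v: 99; u_from: kB; u_to: B]
See: 99000
Do: gapto[d: 1804-12-11]
See: -99
Do: markday[d: 2081-05-11]
See: 2081-05-11
Do: mhop[n: -17]
See: 2079-12-11
Do: markday[d: 1780-10-27]
See: 1780-10-27
Do: closeout[]
See: 1780-10-31
Do: express[v: -21; u_from: mm; u_to: mi]
See: -7/536448
Do: stepdays[n: 344]
See: 1781-10-10
Do: express[v: -5743; u_from: g; u_to: oz]
See: -9188800000/45359237
Do: dayname[]
See: Wednesday
Do: stepdays[n: -163]
See: 1781-04-30


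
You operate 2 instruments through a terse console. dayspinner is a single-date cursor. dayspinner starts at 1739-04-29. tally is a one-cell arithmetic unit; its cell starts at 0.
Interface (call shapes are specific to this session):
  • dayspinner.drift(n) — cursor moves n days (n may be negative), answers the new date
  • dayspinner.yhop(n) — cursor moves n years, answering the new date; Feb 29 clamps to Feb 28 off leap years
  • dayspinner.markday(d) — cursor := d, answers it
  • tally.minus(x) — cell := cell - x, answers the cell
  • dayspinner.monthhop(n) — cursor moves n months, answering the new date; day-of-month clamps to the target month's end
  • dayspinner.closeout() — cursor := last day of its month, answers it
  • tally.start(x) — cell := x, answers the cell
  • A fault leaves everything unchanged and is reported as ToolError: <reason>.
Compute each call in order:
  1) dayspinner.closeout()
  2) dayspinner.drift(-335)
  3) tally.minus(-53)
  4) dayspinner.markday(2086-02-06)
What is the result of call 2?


Answer: 1738-05-30

Derivation:
Act: dayspinner.closeout[]
Obs: 1739-04-30
Act: dayspinner.drift[-335]
Obs: 1738-05-30
Act: tally.minus[-53]
Obs: 53
Act: dayspinner.markday[2086-02-06]
Obs: 2086-02-06


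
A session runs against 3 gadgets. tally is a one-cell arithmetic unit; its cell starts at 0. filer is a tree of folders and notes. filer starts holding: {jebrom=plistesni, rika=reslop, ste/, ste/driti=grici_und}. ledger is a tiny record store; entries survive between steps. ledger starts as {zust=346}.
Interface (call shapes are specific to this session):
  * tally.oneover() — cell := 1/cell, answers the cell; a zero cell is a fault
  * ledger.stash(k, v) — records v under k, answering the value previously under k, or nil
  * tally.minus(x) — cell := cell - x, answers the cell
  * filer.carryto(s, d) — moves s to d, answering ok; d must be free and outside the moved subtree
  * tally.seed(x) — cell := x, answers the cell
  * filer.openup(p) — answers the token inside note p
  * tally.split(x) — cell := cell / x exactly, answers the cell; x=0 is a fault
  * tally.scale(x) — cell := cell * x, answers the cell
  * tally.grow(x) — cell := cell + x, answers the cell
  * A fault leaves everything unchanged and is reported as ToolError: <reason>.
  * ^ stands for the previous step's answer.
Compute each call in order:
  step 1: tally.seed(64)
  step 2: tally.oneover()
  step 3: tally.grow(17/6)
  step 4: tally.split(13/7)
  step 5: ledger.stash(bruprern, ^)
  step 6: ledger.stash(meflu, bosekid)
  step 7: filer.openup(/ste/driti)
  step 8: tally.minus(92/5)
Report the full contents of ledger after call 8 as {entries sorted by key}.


Answer: {bruprern=3829/2496, meflu=bosekid, zust=346}

Derivation:
Do: seed[x=64]
See: 64
Do: oneover[]
See: 1/64
Do: grow[x=17/6]
See: 547/192
Do: split[x=13/7]
See: 3829/2496
Do: stash[k=bruprern; v=^]
See: nil
Do: stash[k=meflu; v=bosekid]
See: nil
Do: openup[p=/ste/driti]
See: grici_und
Do: minus[x=92/5]
See: -210487/12480


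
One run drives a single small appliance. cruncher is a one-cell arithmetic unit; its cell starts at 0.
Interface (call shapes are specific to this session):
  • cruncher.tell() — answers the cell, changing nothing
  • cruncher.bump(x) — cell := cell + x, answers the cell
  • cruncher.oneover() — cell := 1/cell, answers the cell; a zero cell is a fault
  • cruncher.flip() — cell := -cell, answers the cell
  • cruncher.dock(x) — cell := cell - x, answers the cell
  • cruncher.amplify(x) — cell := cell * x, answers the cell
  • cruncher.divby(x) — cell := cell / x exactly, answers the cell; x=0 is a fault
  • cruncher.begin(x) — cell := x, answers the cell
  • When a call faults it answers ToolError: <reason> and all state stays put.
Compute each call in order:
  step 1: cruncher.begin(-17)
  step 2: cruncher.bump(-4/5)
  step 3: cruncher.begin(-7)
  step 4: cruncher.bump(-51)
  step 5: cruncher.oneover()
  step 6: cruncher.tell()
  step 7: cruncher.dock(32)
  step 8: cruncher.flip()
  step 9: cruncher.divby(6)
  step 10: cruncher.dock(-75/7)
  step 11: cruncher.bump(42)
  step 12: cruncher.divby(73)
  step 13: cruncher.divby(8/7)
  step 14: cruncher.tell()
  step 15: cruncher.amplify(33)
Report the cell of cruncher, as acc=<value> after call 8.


! begin(x=-17) ~> -17
! bump(x=-4/5) ~> -89/5
! begin(x=-7) ~> -7
! bump(x=-51) ~> -58
! oneover() ~> -1/58
! tell() ~> -1/58
! dock(x=32) ~> -1857/58
! flip() ~> 1857/58
! divby(x=6) ~> 619/116
! dock(x=-75/7) ~> 13033/812
! bump(x=42) ~> 47137/812
! divby(x=73) ~> 47137/59276
! divby(x=8/7) ~> 47137/67744
! tell() ~> 47137/67744
! amplify(x=33) ~> 1555521/67744

Answer: acc=1857/58


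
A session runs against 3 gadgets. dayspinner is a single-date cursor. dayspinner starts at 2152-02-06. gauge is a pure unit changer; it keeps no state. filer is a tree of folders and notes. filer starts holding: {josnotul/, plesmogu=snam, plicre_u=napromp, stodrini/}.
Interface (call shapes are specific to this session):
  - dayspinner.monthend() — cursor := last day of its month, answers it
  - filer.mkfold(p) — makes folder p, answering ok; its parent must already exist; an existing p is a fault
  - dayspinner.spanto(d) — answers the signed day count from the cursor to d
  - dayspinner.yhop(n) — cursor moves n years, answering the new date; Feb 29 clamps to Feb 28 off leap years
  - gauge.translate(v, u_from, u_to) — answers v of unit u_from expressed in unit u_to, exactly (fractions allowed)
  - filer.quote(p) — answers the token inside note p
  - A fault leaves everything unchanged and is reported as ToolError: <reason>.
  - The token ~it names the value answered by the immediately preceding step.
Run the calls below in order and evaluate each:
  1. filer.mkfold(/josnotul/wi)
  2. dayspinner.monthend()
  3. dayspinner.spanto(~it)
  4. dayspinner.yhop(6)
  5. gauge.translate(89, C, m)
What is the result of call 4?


==> filer.mkfold(p→/josnotul/wi)
<== ok
==> dayspinner.monthend()
<== 2152-02-29
==> dayspinner.spanto(d→~it)
<== 0
==> dayspinner.yhop(n→6)
<== 2158-02-28
==> gauge.translate(v→89, u_from→C, u_to→m)
<== ToolError: incompatible units

Answer: 2158-02-28


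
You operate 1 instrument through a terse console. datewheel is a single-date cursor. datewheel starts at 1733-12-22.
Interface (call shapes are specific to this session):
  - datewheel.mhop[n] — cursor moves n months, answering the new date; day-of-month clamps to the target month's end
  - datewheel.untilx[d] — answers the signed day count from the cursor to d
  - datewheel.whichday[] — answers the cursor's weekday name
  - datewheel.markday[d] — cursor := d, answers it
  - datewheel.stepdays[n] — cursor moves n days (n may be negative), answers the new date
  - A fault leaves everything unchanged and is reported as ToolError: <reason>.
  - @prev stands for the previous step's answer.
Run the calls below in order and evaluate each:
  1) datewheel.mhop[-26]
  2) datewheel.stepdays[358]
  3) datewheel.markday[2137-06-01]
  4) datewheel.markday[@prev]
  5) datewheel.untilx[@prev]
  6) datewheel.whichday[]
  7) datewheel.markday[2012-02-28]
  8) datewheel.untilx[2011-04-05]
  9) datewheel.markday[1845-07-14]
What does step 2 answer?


Answer: 1732-10-14

Derivation:
-- datewheel.mhop(n: -26) : 1731-10-22
-- datewheel.stepdays(n: 358) : 1732-10-14
-- datewheel.markday(d: 2137-06-01) : 2137-06-01
-- datewheel.markday(d: @prev) : 2137-06-01
-- datewheel.untilx(d: @prev) : 0
-- datewheel.whichday() : Saturday
-- datewheel.markday(d: 2012-02-28) : 2012-02-28
-- datewheel.untilx(d: 2011-04-05) : -329
-- datewheel.markday(d: 1845-07-14) : 1845-07-14


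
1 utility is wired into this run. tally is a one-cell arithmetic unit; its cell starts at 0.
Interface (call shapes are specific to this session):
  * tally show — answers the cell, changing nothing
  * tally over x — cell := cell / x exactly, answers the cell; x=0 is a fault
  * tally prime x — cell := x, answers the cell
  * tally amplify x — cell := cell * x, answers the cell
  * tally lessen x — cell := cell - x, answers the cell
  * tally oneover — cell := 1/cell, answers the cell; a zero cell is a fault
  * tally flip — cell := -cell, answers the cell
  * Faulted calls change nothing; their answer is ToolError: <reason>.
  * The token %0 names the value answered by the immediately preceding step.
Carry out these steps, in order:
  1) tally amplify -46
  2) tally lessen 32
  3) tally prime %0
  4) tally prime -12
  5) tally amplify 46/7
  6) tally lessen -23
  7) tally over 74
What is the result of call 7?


Answer: -391/518

Derivation:
==> tally amplify(x: -46)
<== 0
==> tally lessen(x: 32)
<== -32
==> tally prime(x: %0)
<== -32
==> tally prime(x: -12)
<== -12
==> tally amplify(x: 46/7)
<== -552/7
==> tally lessen(x: -23)
<== -391/7
==> tally over(x: 74)
<== -391/518


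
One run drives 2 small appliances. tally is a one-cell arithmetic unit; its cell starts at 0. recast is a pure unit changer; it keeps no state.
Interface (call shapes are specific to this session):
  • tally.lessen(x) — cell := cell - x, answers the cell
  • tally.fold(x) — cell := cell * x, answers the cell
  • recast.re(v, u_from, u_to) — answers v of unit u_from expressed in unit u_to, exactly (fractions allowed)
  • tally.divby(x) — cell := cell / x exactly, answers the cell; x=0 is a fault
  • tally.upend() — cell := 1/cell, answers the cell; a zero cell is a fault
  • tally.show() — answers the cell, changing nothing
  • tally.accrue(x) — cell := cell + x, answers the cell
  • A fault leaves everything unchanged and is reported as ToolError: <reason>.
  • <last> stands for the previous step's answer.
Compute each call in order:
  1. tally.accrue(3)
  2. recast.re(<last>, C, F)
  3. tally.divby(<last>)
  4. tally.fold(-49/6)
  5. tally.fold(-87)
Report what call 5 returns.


Then tally.accrue(x='3'), → 3.
Calling recast.re(v='<last>', u_from='C', u_to='F'), → 187/5.
I invoke tally.divby(x='<last>'), and see 15/187.
Invoking tally.fold(x='-49/6'), and get -245/374.
I call tally.fold(x='-87'), and see 21315/374.

Answer: 21315/374


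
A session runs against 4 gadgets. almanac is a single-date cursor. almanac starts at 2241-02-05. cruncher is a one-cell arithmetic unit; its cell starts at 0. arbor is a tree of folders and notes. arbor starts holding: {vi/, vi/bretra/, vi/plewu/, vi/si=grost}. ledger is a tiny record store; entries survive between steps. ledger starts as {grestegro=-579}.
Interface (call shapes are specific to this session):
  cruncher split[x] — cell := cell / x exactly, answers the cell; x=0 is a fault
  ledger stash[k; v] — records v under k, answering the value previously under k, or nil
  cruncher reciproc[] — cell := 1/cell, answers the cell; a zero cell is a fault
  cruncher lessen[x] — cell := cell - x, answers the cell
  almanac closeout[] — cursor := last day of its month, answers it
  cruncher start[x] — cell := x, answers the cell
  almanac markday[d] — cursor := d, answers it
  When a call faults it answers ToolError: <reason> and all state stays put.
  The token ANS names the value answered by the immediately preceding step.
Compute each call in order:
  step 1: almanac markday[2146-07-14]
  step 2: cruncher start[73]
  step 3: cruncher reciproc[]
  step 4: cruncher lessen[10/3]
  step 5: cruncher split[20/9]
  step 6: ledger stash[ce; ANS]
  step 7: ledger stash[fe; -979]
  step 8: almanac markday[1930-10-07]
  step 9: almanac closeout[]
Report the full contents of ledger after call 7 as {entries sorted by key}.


I try almanac markday with 2146-07-14, and see 2146-07-14.
Next I call cruncher start with 73, — result: 73.
Then cruncher reciproc(), which returns 1/73.
Calling cruncher lessen with 10/3, and see -727/219.
Then cruncher split with 20/9, and see -2181/1460.
Next I call ledger stash with ce, ANS, yielding nil.
I run ledger stash with fe, -979, giving nil.
I invoke almanac markday with 1930-10-07, → 1930-10-07.
I run almanac closeout, yielding 1930-10-31.

Answer: {ce=-2181/1460, fe=-979, grestegro=-579}


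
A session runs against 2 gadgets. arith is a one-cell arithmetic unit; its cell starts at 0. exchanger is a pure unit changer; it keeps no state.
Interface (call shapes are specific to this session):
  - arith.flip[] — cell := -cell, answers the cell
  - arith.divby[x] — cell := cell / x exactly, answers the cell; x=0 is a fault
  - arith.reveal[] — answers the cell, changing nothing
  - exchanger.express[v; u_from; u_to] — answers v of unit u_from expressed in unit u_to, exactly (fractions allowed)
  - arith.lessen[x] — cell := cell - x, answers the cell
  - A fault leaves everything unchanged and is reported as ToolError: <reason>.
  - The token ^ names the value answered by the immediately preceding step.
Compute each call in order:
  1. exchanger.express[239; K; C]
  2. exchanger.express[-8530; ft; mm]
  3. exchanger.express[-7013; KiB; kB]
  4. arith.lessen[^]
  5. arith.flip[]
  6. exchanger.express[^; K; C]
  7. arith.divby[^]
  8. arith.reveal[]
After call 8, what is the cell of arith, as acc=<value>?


>> express(239, K, C)
<< -683/20
>> express(-8530, ft, mm)
<< -2599944
>> express(-7013, KiB, kB)
<< -897664/125
>> lessen(^)
<< 897664/125
>> flip()
<< -897664/125
>> express(^, K, C)
<< -3727231/500
>> divby(^)
<< 3590656/3727231
>> reveal()
<< 3590656/3727231

Answer: acc=3590656/3727231


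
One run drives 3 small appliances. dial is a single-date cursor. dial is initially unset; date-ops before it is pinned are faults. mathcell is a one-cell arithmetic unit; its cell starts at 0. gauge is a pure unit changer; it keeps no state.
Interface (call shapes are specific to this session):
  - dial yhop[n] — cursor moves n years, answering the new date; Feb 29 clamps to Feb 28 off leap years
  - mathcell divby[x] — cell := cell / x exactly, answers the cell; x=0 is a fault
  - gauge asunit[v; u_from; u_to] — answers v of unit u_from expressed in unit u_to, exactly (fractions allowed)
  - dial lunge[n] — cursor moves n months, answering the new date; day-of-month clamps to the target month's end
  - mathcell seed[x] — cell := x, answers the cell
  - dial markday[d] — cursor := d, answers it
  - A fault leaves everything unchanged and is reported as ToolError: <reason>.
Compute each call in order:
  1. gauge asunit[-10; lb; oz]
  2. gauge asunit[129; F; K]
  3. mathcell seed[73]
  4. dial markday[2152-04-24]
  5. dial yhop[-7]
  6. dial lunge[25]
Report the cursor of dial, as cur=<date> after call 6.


Answer: cur=2147-05-24

Derivation:
> gauge asunit v: -10 u_from: lb u_to: oz
:: -160
> gauge asunit v: 129 u_from: F u_to: K
:: 58867/180
> mathcell seed x: 73
:: 73
> dial markday d: 2152-04-24
:: 2152-04-24
> dial yhop n: -7
:: 2145-04-24
> dial lunge n: 25
:: 2147-05-24


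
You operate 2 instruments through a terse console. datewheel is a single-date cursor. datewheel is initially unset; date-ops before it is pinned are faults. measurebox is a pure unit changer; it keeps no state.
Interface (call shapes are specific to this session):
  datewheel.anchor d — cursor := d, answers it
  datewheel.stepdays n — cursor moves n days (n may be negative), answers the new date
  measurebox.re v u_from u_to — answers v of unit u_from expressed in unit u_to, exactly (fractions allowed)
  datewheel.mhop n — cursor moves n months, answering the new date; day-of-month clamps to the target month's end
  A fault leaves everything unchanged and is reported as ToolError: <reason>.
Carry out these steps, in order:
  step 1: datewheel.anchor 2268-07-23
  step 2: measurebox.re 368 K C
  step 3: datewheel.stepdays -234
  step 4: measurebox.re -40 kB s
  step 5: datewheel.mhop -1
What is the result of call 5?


~$ datewheel.anchor d→2268-07-23
[out] 2268-07-23
~$ measurebox.re v→368 u_from→K u_to→C
[out] 1897/20
~$ datewheel.stepdays n→-234
[out] 2267-12-02
~$ measurebox.re v→-40 u_from→kB u_to→s
[out] ToolError: incompatible units
~$ datewheel.mhop n→-1
[out] 2267-11-02

Answer: 2267-11-02


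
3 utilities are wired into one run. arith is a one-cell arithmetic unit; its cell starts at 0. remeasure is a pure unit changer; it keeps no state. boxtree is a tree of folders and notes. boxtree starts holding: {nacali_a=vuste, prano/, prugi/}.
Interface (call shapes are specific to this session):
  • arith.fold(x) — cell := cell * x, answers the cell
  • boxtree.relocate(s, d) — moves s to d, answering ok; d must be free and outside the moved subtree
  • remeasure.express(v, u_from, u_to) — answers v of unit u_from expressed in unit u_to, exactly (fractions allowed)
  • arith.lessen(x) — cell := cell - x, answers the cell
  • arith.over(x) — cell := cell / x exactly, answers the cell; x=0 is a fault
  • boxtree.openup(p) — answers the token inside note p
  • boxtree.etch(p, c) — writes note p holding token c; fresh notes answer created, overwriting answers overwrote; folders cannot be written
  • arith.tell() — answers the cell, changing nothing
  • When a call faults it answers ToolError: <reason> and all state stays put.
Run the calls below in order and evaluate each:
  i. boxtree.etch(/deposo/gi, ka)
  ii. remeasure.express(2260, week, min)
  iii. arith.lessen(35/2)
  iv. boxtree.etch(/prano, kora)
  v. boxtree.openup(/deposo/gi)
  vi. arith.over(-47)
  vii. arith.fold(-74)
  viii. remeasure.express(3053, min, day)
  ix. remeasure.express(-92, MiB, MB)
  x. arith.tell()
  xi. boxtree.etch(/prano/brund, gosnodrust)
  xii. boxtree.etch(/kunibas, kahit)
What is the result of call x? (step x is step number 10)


I call etch on /deposo/gi, ka: ToolError: no parent.
I run express on 2260, week, min, and get 22780800.
Invoking lessen on 35/2, giving -35/2.
Using etch on /prano, kora, which returns ToolError: is a directory.
I invoke openup on /deposo/gi: ToolError: not found.
Next I call over on -47, yielding 35/94.
Then fold on -74, and observe -1295/47.
I try express on 3053, min, day, → 3053/1440.
Then express on -92, MiB, MB, and see -1507328/15625.
Calling tell(), and observe -1295/47.
Calling etch on /prano/brund, gosnodrust: created.
Invoking etch on /kunibas, kahit, and see created.

Answer: -1295/47


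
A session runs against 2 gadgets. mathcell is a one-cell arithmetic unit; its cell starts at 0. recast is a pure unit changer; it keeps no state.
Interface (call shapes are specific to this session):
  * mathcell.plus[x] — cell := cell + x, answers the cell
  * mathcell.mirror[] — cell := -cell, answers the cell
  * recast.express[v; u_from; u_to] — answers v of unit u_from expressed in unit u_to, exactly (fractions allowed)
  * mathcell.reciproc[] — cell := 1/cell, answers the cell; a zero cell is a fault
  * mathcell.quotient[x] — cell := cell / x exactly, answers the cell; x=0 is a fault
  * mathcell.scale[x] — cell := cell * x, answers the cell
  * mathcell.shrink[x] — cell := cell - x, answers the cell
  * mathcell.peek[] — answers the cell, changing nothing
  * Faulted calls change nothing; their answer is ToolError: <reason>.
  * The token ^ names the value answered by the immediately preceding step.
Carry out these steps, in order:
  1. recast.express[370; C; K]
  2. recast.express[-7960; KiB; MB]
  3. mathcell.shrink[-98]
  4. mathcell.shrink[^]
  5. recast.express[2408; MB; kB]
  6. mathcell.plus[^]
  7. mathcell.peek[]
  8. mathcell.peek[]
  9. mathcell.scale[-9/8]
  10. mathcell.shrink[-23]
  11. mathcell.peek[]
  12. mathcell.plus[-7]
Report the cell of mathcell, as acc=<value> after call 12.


·→ recast.express(v='370', u_from='C', u_to='K')
·← 12863/20
·→ recast.express(v='-7960', u_from='KiB', u_to='MB')
·← -25472/3125
·→ mathcell.shrink(x='-98')
·← 98
·→ mathcell.shrink(x='^')
·← 0
·→ recast.express(v='2408', u_from='MB', u_to='kB')
·← 2408000
·→ mathcell.plus(x='^')
·← 2408000
·→ mathcell.peek()
·← 2408000
·→ mathcell.peek()
·← 2408000
·→ mathcell.scale(x='-9/8')
·← -2709000
·→ mathcell.shrink(x='-23')
·← -2708977
·→ mathcell.peek()
·← -2708977
·→ mathcell.plus(x='-7')
·← -2708984

Answer: acc=-2708984


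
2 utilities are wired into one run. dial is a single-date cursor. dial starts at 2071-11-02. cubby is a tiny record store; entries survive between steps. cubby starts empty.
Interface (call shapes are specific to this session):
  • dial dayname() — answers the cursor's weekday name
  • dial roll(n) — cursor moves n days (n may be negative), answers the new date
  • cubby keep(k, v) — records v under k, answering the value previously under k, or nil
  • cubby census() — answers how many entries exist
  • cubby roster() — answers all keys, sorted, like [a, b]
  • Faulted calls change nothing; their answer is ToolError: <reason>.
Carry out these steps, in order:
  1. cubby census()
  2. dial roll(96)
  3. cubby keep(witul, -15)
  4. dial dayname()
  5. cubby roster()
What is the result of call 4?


Answer: Saturday

Derivation:
·→ cubby census()
·← 0
·→ dial roll(n='96')
·← 2072-02-06
·→ cubby keep(k='witul', v='-15')
·← nil
·→ dial dayname()
·← Saturday
·→ cubby roster()
·← [witul]


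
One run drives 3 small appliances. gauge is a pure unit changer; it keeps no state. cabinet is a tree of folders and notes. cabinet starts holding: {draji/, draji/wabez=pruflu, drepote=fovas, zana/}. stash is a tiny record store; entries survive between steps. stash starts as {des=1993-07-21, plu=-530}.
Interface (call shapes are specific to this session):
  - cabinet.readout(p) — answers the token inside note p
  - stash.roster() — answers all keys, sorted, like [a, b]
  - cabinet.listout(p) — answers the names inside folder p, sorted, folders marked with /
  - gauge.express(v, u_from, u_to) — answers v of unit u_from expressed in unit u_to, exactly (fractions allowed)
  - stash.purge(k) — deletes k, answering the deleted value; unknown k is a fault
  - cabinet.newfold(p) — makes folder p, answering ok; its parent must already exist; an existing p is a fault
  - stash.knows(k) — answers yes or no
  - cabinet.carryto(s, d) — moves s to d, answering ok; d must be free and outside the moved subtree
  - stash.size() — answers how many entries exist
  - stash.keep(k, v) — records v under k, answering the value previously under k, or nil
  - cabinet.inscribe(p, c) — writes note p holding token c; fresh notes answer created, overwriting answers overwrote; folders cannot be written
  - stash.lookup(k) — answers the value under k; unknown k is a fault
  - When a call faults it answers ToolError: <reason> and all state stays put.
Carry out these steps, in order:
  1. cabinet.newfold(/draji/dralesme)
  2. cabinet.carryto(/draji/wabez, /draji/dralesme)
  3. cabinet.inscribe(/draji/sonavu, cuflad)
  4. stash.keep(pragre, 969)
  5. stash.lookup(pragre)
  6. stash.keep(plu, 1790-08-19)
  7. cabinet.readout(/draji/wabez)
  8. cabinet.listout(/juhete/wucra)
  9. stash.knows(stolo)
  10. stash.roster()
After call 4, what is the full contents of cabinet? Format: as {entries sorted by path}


·→ cabinet.newfold(p='/draji/dralesme')
·← ok
·→ cabinet.carryto(s='/draji/wabez', d='/draji/dralesme')
·← ToolError: exists
·→ cabinet.inscribe(p='/draji/sonavu', c='cuflad')
·← created
·→ stash.keep(k='pragre', v='969')
·← nil
·→ stash.lookup(k='pragre')
·← 969
·→ stash.keep(k='plu', v='1790-08-19')
·← -530
·→ cabinet.readout(p='/draji/wabez')
·← pruflu
·→ cabinet.listout(p='/juhete/wucra')
·← ToolError: not found
·→ stash.knows(k='stolo')
·← no
·→ stash.roster()
·← [des, plu, pragre]

Answer: {draji/, draji/dralesme/, draji/sonavu=cuflad, draji/wabez=pruflu, drepote=fovas, zana/}


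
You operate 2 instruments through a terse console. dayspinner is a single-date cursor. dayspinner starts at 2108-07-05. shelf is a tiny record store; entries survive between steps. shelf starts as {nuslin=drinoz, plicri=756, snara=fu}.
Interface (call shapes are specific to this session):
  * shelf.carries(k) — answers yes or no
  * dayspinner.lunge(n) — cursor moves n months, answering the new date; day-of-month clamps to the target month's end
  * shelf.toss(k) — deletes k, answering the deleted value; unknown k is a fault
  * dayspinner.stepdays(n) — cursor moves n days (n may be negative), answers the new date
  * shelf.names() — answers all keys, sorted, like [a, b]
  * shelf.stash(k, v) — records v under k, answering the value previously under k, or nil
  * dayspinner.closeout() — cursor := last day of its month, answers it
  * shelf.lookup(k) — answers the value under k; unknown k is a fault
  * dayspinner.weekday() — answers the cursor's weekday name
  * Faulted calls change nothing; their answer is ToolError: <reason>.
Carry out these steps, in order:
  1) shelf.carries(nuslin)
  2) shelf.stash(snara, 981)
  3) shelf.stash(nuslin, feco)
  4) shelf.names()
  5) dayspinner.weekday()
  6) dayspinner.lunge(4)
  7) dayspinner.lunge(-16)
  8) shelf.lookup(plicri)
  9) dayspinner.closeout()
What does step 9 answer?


Answer: 2107-07-31

Derivation:
! shelf.carries(k: nuslin) -> yes
! shelf.stash(k: snara, v: 981) -> fu
! shelf.stash(k: nuslin, v: feco) -> drinoz
! shelf.names() -> [nuslin, plicri, snara]
! dayspinner.weekday() -> Thursday
! dayspinner.lunge(n: 4) -> 2108-11-05
! dayspinner.lunge(n: -16) -> 2107-07-05
! shelf.lookup(k: plicri) -> 756
! dayspinner.closeout() -> 2107-07-31


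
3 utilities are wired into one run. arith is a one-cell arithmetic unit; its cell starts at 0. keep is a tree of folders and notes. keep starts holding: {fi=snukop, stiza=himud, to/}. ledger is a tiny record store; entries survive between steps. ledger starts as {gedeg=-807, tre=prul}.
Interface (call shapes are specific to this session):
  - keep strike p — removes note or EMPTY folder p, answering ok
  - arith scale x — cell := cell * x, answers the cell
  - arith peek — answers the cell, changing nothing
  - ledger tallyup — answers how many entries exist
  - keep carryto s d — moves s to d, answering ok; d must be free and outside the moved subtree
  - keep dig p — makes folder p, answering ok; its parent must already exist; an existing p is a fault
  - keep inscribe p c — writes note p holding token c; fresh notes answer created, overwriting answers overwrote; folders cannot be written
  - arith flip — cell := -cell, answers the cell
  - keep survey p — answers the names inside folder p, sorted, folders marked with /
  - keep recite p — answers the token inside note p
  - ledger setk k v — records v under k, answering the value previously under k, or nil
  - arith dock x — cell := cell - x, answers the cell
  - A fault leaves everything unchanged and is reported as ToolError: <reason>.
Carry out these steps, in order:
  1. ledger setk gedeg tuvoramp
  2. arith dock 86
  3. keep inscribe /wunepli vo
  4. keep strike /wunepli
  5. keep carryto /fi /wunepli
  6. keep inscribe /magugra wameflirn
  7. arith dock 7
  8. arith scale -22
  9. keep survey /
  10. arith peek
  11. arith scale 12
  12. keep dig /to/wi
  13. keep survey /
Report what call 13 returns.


Answer: [magugra, stiza, to/, wunepli]

Derivation:
% ledger setk k=gedeg v=tuvoramp
  -807
% arith dock x=86
  -86
% keep inscribe p=/wunepli c=vo
  created
% keep strike p=/wunepli
  ok
% keep carryto s=/fi d=/wunepli
  ok
% keep inscribe p=/magugra c=wameflirn
  created
% arith dock x=7
  -93
% arith scale x=-22
  2046
% keep survey p=/
  [magugra, stiza, to/, wunepli]
% arith peek
  2046
% arith scale x=12
  24552
% keep dig p=/to/wi
  ok
% keep survey p=/
  [magugra, stiza, to/, wunepli]
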